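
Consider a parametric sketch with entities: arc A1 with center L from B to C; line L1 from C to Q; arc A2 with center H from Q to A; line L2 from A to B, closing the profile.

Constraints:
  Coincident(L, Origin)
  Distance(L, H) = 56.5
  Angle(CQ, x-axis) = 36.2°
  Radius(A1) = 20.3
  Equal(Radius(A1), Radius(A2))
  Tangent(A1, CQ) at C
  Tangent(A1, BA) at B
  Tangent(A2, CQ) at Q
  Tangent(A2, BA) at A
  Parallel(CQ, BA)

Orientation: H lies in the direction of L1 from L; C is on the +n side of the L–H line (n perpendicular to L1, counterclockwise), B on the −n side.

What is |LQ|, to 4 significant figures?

60.04

The slot axis is L1's direction at 36.2°, so u = (cos 36.2°, sin 36.2°) = (0.8070, 0.5906) and n = (−sin 36.2°, cos 36.2°) = (-0.5906, 0.8070). L is at the origin and H lies 56.5 along u from L, so H = 56.5·u = (45.59, 33.37). Tangency of A1 to both parallel lines with radius 20.3 puts C and B at L ± 20.3·n: C = (-11.99, 16.38), B = (11.99, -16.38). Equal radii place Q and A the same way about H: Q = H + 20.3·n = (33.60, 49.75), A = H − 20.3·n = (57.58, 16.99). Then |LQ| = |Q − L| = 60.04.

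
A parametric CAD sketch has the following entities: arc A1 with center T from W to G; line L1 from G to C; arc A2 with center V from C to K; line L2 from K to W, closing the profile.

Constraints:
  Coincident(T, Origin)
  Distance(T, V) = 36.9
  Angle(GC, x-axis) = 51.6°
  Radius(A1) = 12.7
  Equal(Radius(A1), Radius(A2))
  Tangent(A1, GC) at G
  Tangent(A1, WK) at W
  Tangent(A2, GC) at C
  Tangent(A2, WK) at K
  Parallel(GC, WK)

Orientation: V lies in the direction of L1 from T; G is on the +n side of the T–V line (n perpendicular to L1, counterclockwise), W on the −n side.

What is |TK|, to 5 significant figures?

39.024

The slot axis is L1's direction at 51.6°, so u = (cos 51.6°, sin 51.6°) = (0.62115, 0.78369) and n = (−sin 51.6°, cos 51.6°) = (-0.78369, 0.62115). T is at the origin and V lies 36.9 along u from T, so V = 36.9·u = (22.920, 28.918). Tangency of A1 to both parallel lines with radius 12.7 puts G and W at T ± 12.7·n: G = (-9.9529, 7.8886), W = (9.9529, -7.8886). Equal radii place C and K the same way about V: C = V + 12.7·n = (12.967, 36.807), K = V − 12.7·n = (32.873, 21.030). Then |TK| = |K − T| = 39.024.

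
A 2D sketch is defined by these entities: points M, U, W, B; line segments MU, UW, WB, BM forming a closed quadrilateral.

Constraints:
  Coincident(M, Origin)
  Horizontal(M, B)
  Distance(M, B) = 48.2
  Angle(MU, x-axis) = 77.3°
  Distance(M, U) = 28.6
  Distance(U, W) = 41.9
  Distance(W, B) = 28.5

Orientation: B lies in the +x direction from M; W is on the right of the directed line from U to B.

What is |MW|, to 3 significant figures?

24.5

M is at the origin; M and B share the same y with |MB| = 48.2 and B in +x, so B = (48.2, 0). MU runs at 77.3° with |MU| = 28.6, so U = (6.29, 27.9). W is determined by |UW| = 41.9 and |WB| = 28.5 together: it lies at the intersection of circle(U, 41.9) and circle(B, 28.5). With |UB| = 50.3, the foot of the radical line on UB is 34.5 from U and the perpendicular offset is √(41.9² − 34.5²) = 23.7. Taking the right-of-UB solution: W = (21.9, -11.0).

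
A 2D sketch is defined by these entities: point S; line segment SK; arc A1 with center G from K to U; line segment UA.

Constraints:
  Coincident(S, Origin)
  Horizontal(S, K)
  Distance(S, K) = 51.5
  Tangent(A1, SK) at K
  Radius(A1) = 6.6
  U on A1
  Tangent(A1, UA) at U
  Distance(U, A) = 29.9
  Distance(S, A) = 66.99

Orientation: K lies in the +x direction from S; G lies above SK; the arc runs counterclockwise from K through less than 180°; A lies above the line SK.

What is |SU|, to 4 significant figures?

58.51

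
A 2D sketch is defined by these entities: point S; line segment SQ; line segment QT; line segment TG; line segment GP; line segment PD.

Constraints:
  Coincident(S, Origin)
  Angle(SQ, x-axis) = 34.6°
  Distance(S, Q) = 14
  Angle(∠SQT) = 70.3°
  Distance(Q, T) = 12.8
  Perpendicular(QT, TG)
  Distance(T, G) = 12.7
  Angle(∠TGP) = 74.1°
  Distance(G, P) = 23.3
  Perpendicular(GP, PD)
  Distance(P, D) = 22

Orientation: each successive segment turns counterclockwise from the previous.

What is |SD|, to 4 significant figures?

29.23

S is at the origin; SQ runs at 34.6° with length 14.0, so Q = (11.52, 7.950). ∠SQT = 70.3° gives QT at 144.3° from the x-axis; with |QT| = 12.8, T = (1.129, 15.42). QT is perpendicular to TG, so TG runs at -125.7°; with |TG| = 12.7, G = (-6.282, 5.106). ∠TGP = 74.1° gives GP at -19.80° from the x-axis; with |GP| = 23.3, P = (15.64, -2.787). GP ⟂ PD, so PD runs at 70.20°; with |PD| = 22.0, D = (23.09, 17.91). Then |SD| = |D − S| = 29.23.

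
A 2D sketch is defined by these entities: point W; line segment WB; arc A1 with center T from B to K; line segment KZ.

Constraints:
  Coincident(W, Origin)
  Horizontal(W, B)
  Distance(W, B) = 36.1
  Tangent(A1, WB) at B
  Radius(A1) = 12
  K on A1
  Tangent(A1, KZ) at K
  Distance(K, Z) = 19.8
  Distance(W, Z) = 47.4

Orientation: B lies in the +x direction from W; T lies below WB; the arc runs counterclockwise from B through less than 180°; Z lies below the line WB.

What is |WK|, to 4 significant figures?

29.83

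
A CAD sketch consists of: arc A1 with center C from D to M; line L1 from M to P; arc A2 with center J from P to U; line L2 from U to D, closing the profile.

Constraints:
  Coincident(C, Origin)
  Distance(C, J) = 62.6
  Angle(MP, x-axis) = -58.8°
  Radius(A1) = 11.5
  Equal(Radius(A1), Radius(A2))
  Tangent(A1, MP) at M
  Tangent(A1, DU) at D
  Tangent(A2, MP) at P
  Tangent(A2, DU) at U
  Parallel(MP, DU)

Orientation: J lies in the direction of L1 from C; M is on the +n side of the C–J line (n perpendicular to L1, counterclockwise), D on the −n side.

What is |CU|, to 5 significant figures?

63.648

The slot axis is L1's direction at -58.8°, so u = (cos -58.8°, sin -58.8°) = (0.51803, -0.85536) and n = (−sin -58.8°, cos -58.8°) = (0.85536, 0.51803). C is at the origin and J lies 62.6 along u from C, so J = 62.6·u = (32.428, -53.546). Tangency of A1 to both parallel lines with radius 11.5 puts M and D at C ± 11.5·n: M = (9.8367, 5.9573), D = (-9.8367, -5.9573). Equal radii place P and U the same way about J: P = J + 11.5·n = (42.265, -47.588), U = J − 11.5·n = (22.592, -59.503). Then |CU| = |U − C| = 63.648.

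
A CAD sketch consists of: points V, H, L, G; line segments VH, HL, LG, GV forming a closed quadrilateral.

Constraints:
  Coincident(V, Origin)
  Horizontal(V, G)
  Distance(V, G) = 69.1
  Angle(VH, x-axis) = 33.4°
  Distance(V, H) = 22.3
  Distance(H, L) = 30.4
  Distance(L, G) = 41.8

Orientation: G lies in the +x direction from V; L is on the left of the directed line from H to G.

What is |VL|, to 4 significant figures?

52.62

V is at the origin; VG is horizontal with |VG| = 69.1 and G in +x, so G = (69.1, 0). VH runs at 33.4° with |VH| = 22.3, so H = (18.62, 12.28). L is determined by |HL| = 30.4 and |LG| = 41.8 together: it lies at the intersection of circle(H, 30.4) and circle(G, 41.8). With |HG| = 51.95, the foot of the radical line on HG is 18.06 from H and the perpendicular offset is √(30.4² − 18.06²) = 24.46. Taking the left-of-HG solution: L = (41.94, 31.77).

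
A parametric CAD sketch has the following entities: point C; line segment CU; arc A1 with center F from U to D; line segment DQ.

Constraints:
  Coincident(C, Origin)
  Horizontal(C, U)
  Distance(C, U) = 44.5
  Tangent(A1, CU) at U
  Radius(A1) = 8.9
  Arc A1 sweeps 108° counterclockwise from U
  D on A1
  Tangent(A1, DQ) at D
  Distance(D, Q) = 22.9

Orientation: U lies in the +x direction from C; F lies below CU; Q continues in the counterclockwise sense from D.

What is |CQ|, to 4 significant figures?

54.55

On A1, U sits at bearing 90° from F; a 108° counterclockwise sweep puts D at bearing 198°, so D = F + 8.9·(cos 198°, sin 198°) = (36.04, -11.65). Tangency of A1 to DQ means the radius FD is perpendicular to DQ, so DQ runs along (−sin 198°, cos 198°); with |DQ| = 22.9, Q = (43.11, -33.43). Then |CQ| = |Q − C| = 54.55.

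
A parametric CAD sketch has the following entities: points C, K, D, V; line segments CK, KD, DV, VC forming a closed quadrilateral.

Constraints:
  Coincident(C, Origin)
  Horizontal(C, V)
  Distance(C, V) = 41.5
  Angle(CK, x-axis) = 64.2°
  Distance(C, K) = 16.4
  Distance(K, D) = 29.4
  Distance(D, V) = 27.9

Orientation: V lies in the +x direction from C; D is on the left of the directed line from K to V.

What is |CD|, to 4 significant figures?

43.28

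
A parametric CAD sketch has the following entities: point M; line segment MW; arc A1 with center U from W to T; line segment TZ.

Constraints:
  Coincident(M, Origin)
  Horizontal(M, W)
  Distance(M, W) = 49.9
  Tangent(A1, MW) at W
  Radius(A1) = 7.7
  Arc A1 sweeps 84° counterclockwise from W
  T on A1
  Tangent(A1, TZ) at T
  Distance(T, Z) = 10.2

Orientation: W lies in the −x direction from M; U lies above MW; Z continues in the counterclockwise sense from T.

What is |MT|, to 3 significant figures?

42.8

A1 meets MW tangentially, so UW is at right angles to MW, so U = W + (0, 7.7) = (-49.9, 7.70). On A1, W sits at bearing -90° from U; an 84° counterclockwise sweep puts T at bearing -6°, so T = U + 7.7·(cos -6°, sin -6°) = (-42.2, 6.90). Then |MT| = |T − M| = 42.8.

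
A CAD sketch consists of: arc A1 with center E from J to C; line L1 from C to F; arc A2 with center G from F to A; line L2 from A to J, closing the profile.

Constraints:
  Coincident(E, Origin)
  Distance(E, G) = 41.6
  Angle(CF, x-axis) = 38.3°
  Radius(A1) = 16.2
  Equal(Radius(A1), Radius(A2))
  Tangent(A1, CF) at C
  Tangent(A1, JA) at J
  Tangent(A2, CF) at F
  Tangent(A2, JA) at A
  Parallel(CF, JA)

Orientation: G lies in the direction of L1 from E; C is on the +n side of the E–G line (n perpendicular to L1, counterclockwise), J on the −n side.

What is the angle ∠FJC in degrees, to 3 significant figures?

52.1°

The slot axis is L1's direction at 38.3°, so u = (cos 38.3°, sin 38.3°) = (0.785, 0.620) and n = (−sin 38.3°, cos 38.3°) = (-0.620, 0.785). E is at the origin and G lies 41.6 along u from E, so G = 41.6·u = (32.6, 25.8). Tangency of A1 to both parallel lines with radius 16.2 puts C and J at E ± 16.2·n: C = (-10.0, 12.7), J = (10.0, -12.7). Equal radii place F and A the same way about G: F = G + 16.2·n = (22.6, 38.5), A = G − 16.2·n = (42.7, 13.1). Then cos ∠FJC = JF·JC / (|JF||JC|), giving 52.1°.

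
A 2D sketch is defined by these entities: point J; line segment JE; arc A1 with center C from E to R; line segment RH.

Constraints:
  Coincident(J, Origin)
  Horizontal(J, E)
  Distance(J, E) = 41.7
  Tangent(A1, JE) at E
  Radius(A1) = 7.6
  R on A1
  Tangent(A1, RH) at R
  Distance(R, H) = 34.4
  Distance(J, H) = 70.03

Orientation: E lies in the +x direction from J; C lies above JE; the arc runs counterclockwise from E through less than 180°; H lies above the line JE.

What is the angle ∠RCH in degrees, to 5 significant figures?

77.542°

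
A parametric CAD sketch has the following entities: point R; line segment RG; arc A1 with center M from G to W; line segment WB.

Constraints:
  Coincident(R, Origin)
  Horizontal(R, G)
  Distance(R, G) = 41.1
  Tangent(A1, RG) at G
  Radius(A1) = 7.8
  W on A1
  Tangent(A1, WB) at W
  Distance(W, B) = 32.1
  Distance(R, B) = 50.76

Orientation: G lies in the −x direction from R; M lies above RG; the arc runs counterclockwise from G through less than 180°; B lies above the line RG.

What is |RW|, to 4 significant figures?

34.13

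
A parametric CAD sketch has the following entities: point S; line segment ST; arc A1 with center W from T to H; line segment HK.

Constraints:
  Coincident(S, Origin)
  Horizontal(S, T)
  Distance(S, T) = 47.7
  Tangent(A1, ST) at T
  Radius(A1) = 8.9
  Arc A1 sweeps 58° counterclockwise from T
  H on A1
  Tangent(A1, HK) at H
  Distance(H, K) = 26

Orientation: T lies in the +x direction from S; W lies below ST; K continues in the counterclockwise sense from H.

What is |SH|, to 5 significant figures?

40.370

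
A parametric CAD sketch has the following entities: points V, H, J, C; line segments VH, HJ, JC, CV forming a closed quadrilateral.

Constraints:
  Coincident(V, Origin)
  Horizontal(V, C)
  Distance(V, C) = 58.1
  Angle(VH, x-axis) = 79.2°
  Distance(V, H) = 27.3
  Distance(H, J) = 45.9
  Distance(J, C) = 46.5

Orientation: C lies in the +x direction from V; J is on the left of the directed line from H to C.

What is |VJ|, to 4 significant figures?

65.33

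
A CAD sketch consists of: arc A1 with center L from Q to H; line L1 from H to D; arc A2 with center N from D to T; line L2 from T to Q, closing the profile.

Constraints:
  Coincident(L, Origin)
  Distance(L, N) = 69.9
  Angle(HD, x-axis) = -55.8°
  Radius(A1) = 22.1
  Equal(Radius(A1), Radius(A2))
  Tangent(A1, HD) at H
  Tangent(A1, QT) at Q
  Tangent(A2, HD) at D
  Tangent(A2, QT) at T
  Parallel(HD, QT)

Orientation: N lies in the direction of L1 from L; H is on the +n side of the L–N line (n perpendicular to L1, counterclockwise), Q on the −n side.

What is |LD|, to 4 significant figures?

73.31

The slot axis is L1's direction at -55.8°, so u = (cos -55.8°, sin -55.8°) = (0.5621, -0.8271) and n = (−sin -55.8°, cos -55.8°) = (0.8271, 0.5621). L is at the origin and N lies 69.9 along u from L, so N = 69.9·u = (39.29, -57.81). Tangency of A1 to both parallel lines with radius 22.1 puts H and Q at L ± 22.1·n: H = (18.28, 12.42), Q = (-18.28, -12.42). Equal radii place D and T the same way about N: D = N + 22.1·n = (57.57, -45.39), T = N − 22.1·n = (21.01, -70.23). Then |LD| = |D − L| = 73.31.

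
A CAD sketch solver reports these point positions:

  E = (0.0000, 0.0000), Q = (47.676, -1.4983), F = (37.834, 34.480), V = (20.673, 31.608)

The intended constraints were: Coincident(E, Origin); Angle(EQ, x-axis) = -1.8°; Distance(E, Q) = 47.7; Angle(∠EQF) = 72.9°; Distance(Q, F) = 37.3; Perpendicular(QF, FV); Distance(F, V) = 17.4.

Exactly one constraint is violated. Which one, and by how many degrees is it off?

Perpendicular(QF, FV) — off by 5.80°.

E = (0.00, 0.00) ✓; EQ at -1.800° ✓; |EQ| = 47.70 ✓; ∠EQF = 72.90° ✓; |QF| = 37.30 ✓; ∠(QF, FV) = 84.20° ✗; |FV| = 17.40 ✓.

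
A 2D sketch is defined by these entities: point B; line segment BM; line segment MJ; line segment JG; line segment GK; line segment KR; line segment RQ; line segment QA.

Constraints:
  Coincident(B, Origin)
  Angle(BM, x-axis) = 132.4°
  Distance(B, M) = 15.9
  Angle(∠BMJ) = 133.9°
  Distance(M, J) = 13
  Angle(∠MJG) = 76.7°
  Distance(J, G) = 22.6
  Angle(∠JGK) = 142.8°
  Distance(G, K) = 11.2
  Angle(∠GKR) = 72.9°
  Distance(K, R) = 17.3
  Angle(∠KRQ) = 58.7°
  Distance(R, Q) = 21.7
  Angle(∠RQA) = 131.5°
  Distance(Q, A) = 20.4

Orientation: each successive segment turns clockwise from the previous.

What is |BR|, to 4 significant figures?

3.959

B is at the origin; BM runs at 132.4° with length 15.9, so M = (-10.72, 11.74). ∠BMJ = 133.9° gives MJ at 86.30° from the x-axis; with |MJ| = 13.0, J = (-9.882, 24.71). ∠MJG = 76.7° gives JG at -17.00° from the x-axis; with |JG| = 22.6, G = (11.73, 18.11). ∠JGK = 142.8° gives GK at -54.20° from the x-axis; with |GK| = 11.2, K = (18.28, 9.023). ∠GKR = 72.9° gives KR at -161.3° from the x-axis; with |KR| = 17.3, R = (1.895, 3.476). Then |BR| = |R − B| = 3.959.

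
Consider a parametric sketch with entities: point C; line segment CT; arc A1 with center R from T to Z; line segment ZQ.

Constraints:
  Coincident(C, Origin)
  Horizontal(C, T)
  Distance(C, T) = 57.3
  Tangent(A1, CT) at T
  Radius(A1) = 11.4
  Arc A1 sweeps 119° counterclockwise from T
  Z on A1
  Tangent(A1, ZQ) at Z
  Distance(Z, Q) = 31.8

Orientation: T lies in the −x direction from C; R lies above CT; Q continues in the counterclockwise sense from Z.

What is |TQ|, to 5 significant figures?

45.070

On A1, T sits at bearing -90° from R; a 119° counterclockwise sweep puts Z at bearing 29°, so Z = R + 11.4·(cos 29°, sin 29°) = (-47.329, 16.927). Since A1 is tangent to ZQ there, RZ ⟂ ZQ, so ZQ runs along (−sin 29°, cos 29°); with |ZQ| = 31.8, Q = (-62.746, 44.740). Then |TQ| = |Q − T| = 45.070.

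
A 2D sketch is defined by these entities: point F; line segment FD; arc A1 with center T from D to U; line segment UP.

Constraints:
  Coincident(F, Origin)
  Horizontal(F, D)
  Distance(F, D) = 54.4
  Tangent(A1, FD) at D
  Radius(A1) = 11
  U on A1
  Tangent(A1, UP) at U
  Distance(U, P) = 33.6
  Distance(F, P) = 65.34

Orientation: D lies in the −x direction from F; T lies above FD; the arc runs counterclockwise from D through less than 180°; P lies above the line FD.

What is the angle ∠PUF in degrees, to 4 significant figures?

111.4°

F is at the origin; FD is horizontal with |FD| = 54.4 and D on the −x side, so D = (-54.40, 0.000). The tangent condition forces TD to be normal to FD, so T = D + (0, 11) = (-54.40, 11.00). Since TU ⟂ UP (tangency), |TP| = √(11.0² + 33.6²) = 35.35 regardless of where U sits on A1. So P lies on both circle(F, 65.34) and circle(T, 35.35); the above-FD intersection is P = (-46.86, 45.54). U is the foot of the tangent from P: U = (-43.46, 12.11).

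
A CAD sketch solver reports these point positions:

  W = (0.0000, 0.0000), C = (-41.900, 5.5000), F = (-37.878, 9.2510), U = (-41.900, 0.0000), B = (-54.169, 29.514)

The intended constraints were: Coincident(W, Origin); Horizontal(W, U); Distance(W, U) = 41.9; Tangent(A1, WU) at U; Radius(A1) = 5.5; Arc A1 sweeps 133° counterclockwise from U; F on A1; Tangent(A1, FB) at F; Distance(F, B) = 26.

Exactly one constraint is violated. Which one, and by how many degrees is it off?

Tangent(A1, FB) at F — off by 4.20°.

W = (0.00, 0.00) ✓; W.y = 0.00, U.y = 0.00 ✓; |WU| = 41.90 ✓; ∠(CU, UW) = 90.00° ✓; |CU| = 5.500 ✓; bearing(C→F) − bearing(C→U) = 133.0° ✓; |CF| = 5.500 ✓; ∠(CF, FB) = 94.20° ✗; |FB| = 26.00 ✓.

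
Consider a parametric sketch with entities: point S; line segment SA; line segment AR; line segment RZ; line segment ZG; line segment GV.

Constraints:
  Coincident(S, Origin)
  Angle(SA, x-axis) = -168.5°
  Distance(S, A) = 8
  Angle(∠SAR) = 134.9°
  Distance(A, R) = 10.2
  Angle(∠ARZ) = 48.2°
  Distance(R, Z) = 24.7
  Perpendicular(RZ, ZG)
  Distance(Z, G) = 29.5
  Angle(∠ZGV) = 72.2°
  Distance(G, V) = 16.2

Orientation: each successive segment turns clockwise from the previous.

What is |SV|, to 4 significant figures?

17.41

S is at the origin; SA runs at -168.5° with length 8.0, so A = (-7.839, -1.595). ∠SAR = 134.9° gives AR at 146.4° from the x-axis; with |AR| = 10.2, R = (-16.34, 4.050). ∠ARZ = 48.2° gives RZ at 14.60° from the x-axis; with |RZ| = 24.7, Z = (7.567, 10.28). RZ is perpendicular to ZG, so ZG runs at -75.40°; with |ZG| = 29.5, G = (15.00, -18.27). ∠ZGV = 72.2° gives GV at 176.8° from the x-axis; with |GV| = 16.2, V = (-1.171, -17.37). Then |SV| = |V − S| = 17.41.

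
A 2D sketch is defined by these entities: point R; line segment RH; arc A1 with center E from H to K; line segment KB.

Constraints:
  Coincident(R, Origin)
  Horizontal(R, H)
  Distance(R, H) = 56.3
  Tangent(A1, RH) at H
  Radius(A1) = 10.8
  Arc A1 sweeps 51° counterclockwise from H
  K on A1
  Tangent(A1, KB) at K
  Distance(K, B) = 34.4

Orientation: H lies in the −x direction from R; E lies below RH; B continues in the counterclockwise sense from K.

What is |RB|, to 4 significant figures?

91.65

R is at the origin; RH is horizontal with |RH| = 56.3 and H on the −x side, so H = (-56.30, 0.000). Since A1 is tangent to RH there, EH ⟂ RH, so E = H + (0, -10.8) = (-56.30, -10.80). On A1, H sits at bearing 90° from E; a 51° counterclockwise sweep puts K at bearing 141°, so K = E + 10.8·(cos 141°, sin 141°) = (-64.69, -4.003). The tangent condition forces EK to be normal to KB, so KB runs along (−sin 141°, cos 141°); with |KB| = 34.4, B = (-86.34, -30.74). Then |RB| = |B − R| = 91.65.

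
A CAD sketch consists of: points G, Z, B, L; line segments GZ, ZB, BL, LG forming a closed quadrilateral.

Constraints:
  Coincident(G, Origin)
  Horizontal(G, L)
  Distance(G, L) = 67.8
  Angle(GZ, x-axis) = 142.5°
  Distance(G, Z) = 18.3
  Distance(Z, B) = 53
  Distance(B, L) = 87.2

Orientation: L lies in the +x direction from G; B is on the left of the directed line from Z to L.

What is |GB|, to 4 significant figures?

60.64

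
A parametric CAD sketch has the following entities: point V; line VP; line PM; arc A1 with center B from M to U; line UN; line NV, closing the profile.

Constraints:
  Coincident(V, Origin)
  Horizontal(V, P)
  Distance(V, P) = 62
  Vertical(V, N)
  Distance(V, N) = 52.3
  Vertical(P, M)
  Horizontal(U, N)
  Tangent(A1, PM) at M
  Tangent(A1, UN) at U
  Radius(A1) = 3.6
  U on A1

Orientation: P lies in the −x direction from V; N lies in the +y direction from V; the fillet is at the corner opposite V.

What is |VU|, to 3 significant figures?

78.4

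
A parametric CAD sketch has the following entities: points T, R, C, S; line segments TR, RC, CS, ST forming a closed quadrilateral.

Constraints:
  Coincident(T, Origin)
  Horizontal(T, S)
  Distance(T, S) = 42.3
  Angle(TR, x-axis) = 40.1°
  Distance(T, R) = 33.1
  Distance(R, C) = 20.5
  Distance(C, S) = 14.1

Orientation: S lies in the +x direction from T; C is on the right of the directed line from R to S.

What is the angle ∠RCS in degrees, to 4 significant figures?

102.4°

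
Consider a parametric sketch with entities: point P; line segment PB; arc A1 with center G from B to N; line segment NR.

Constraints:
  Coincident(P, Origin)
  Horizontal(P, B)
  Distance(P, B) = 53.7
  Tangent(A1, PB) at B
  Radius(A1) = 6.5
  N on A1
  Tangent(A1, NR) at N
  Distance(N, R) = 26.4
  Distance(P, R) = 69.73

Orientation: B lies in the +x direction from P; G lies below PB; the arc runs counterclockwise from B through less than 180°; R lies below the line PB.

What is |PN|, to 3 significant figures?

49.1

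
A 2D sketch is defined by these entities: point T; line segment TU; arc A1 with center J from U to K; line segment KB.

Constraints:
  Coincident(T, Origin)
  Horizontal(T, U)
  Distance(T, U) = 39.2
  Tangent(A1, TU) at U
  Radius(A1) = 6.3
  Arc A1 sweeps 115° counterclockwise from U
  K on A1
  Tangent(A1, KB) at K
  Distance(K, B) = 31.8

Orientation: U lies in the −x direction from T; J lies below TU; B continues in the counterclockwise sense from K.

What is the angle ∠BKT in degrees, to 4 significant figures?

76.29°

On A1, U sits at bearing 90° from J; a 115° counterclockwise sweep puts K at bearing 205°, so K = J + 6.3·(cos 205°, sin 205°) = (-44.91, -8.962). Tangency of A1 to KB means the radius JK is perpendicular to KB, so KB runs along (−sin 205°, cos 205°); with |KB| = 31.8, B = (-31.47, -37.78). Then cos ∠BKT = KB·KT / (|KB||KT|), giving 76.29°.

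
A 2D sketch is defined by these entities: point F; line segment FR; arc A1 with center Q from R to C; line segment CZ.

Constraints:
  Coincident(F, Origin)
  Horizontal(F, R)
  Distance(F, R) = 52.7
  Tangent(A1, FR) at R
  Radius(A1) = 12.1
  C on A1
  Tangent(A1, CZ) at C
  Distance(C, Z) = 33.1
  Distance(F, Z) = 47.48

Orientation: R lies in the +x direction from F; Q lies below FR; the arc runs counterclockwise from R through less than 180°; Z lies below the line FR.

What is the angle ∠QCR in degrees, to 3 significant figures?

56.5°

F is at the origin; FR is horizontal with |FR| = 52.7 and R on the +x side, so R = (52.7, 0.00). The tangent condition forces QR to be normal to FR, so Q = R + (0, -12.1) = (52.7, -12.1). Since QC ⟂ CZ (tangency), |QZ| = √(12.1² + 33.1²) = 35.2 regardless of where C sits on A1. So Z lies on both circle(F, 47.48) and circle(Q, 35.2); the below-FR intersection is Z = (28.7, -37.9). C is the foot of the tangent from Z: C = (41.6, -7.38).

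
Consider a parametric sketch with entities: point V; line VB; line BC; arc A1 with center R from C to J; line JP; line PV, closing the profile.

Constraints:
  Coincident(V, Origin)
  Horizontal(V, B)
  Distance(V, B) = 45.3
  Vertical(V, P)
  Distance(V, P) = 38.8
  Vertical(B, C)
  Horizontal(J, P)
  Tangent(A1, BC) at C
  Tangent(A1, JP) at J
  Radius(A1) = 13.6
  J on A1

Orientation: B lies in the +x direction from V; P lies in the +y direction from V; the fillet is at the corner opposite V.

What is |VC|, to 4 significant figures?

51.84

The virtual corner opposite V is at (45.30, 38.80). The tangent condition forces RC to be normal to BC and A1 meets JP tangentially, so RJ is at right angles to JP, with radius 13.6, so the center R sits 13.6 in from both sides at R = (31.70, 25.20). That places the tangent points at C = (45.30, 25.20) on BC and J = (31.70, 38.80) on JP. Then |VC| = |C − V| = 51.84.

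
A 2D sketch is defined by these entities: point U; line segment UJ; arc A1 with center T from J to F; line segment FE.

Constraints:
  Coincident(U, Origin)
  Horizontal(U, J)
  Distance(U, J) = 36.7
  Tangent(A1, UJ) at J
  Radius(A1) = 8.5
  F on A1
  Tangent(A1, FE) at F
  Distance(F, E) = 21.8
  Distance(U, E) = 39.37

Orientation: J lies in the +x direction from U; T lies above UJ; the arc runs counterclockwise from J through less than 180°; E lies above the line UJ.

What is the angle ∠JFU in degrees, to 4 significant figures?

49.74°

U is at the origin; U and J share the same y with |UJ| = 36.7 and J on the +x side, so J = (36.70, 0.000). The tangent condition forces TJ to be normal to UJ, so T = J + (0, 8.5) = (36.70, 8.500). Since TF ⟂ FE (tangency), |TE| = √(8.5² + 21.8²) = 23.40 regardless of where F sits on A1. So E lies on both circle(U, 39.37) and circle(T, 23.40); the above-UJ intersection is E = (26.18, 29.40). F is the foot of the tangent from E: F = (42.39, 14.82).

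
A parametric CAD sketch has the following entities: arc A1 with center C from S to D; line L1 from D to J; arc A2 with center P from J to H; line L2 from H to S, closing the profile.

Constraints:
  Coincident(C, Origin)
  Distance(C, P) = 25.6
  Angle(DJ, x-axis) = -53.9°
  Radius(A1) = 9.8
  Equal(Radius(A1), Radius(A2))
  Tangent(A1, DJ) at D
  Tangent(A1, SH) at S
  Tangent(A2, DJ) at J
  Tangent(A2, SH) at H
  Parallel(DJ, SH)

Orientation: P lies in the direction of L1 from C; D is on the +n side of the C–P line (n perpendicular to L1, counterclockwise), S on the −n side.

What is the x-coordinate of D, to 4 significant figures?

7.918

The slot axis is L1's direction at -53.9°, so u = (cos -53.9°, sin -53.9°) = (0.5892, -0.8080) and n = (−sin -53.9°, cos -53.9°) = (0.8080, 0.5892). C is at the origin and P lies 25.6 along u from C, so P = 25.6·u = (15.08, -20.68). Tangency of A1 to both parallel lines with radius 9.8 puts D and S at C ± 9.8·n: D = (7.918, 5.774), S = (-7.918, -5.774). So D.x = 7.918.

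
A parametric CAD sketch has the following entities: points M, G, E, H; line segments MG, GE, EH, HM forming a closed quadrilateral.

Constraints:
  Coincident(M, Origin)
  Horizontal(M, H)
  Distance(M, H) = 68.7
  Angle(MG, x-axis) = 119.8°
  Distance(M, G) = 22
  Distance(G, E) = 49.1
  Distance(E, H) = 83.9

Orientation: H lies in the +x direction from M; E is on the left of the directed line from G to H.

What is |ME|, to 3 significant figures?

63.5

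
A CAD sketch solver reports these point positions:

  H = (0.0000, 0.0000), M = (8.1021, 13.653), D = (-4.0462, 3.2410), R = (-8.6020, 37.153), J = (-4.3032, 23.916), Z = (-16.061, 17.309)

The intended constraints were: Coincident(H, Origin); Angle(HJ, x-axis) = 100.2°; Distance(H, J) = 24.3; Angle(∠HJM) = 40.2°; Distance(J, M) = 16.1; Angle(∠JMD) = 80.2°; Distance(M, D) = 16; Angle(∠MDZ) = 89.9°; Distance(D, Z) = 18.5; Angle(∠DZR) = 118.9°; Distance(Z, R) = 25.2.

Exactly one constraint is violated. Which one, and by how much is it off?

Distance(Z, R) = 25.2 — off by 4.00.

H = (0.00, 0.00) ✓; HJ at 100.2° ✓; |HJ| = 24.30 ✓; ∠HJM = 40.20° ✓; |JM| = 16.10 ✓; ∠JMD = 80.20° ✓; |MD| = 16.00 ✓; ∠MDZ = 89.90° ✓; |DZ| = 18.50 ✓; ∠DZR = 118.9° ✓; |ZR| = 21.20 ✗.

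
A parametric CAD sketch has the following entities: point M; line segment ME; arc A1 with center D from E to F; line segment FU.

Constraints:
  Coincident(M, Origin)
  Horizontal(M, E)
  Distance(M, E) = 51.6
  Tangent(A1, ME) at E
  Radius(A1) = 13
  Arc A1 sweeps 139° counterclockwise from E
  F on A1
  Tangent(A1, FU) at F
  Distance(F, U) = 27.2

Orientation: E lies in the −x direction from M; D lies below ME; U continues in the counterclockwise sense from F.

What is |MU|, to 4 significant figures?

56.75

M is at the origin; ME is horizontal with |ME| = 51.6 and E on the −x side, so E = (-51.60, 0.000). The tangent condition forces DE to be normal to ME, so D = E + (0, -13) = (-51.60, -13.00). On A1, E sits at bearing 90° from D; a 139° counterclockwise sweep puts F at bearing 229°, so F = D + 13.0·(cos 229°, sin 229°) = (-60.13, -22.81). Since A1 is tangent to FU there, DF ⟂ FU, so FU runs along (−sin 229°, cos 229°); with |FU| = 27.2, U = (-39.60, -40.66). Then |MU| = |U − M| = 56.75.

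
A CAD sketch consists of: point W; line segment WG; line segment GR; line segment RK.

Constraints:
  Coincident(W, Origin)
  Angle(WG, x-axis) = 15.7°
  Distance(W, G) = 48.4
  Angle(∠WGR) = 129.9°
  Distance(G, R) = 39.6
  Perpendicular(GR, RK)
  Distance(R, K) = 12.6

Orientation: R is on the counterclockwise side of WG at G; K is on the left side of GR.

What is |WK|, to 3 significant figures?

74.8

∠WGR = 129.9°, so GR runs at 15.7° + (180° − 129.9°) = 65.8° from the x-axis; with |GR| = 39.6, R = G + 39.6·(cos 65.8°, sin 65.8°) = (62.8, 49.2). GR is perpendicular to RK; with |RK| = 12.6 on the left of GR, K = R + 12.6·(-0.912, 0.410) = (51.3, 54.4). Then |WK| = |K − W| = 74.8.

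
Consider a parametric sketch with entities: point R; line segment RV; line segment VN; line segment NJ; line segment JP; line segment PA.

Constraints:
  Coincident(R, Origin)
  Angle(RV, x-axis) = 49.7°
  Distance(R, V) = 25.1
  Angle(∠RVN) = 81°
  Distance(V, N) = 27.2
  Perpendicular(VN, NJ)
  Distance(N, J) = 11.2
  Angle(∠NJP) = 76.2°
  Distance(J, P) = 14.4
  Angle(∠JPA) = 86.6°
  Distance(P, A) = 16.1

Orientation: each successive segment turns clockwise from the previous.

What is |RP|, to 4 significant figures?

19.40

VN ⟂ NJ, so NJ runs at -139.3°; with |NJ| = 11.2, J = (25.48, -8.782). ∠NJP = 76.2° gives JP at 116.9° from the x-axis; with |JP| = 14.4, P = (18.97, 4.060). Then |RP| = |P − R| = 19.40.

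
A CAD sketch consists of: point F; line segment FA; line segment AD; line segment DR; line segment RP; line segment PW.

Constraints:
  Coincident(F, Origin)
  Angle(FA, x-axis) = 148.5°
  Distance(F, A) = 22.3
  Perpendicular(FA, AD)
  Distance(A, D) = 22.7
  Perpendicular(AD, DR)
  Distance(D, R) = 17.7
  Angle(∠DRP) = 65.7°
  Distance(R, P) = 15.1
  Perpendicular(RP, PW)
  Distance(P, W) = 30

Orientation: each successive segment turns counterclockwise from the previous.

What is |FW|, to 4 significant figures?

43.69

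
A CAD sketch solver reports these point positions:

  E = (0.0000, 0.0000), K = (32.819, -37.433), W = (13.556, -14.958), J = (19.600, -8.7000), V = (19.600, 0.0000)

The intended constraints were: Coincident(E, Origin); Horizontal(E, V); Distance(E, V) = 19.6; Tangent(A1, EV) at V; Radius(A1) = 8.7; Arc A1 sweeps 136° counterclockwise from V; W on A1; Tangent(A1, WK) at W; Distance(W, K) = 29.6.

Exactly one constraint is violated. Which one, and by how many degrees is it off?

Tangent(A1, WK) at W — off by 5.40°.

E = (0.00, 0.00) ✓; E.y = 0.00, V.y = 0.00 ✓; |EV| = 19.60 ✓; ∠(JV, VE) = 90.00° ✓; |JV| = 8.700 ✓; bearing(J→W) − bearing(J→V) = 136.0° ✓; |JW| = 8.700 ✓; ∠(JW, WK) = 95.40° ✗; |WK| = 29.60 ✓.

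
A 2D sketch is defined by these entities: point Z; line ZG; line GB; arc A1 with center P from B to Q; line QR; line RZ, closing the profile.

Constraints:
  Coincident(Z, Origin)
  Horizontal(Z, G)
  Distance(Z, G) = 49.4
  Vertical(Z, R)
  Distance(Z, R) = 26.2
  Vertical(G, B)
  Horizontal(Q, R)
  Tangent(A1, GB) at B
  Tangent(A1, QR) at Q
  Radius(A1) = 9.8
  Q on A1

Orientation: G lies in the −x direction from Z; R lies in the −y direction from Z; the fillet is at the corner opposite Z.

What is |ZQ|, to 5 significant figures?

47.483

Z is at the origin; ZG is horizontal with |ZG| = 49.4 and G on the −x side, so G = (-49.400, 0.0000). ZR is vertical with |ZR| = 26.2 and R on the −y side, so R = (0.0000, -26.200). The virtual corner opposite Z is at (-49.400, -26.200). A1 meets GB tangentially, so PB is at right angles to GB and A1 meets QR tangentially, so PQ is at right angles to QR, with radius 9.8, so the center P sits 9.8 in from both sides at P = (-39.600, -16.400). That places the tangent points at B = (-49.400, -16.400) on GB and Q = (-39.600, -26.200) on QR. Then |ZQ| = |Q − Z| = 47.483.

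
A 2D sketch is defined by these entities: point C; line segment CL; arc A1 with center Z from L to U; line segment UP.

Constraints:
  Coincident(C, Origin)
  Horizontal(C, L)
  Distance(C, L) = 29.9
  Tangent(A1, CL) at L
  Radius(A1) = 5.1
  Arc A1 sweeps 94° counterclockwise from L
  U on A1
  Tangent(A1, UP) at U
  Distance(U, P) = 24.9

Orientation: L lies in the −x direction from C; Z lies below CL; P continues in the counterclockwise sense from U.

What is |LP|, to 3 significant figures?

30.5

C is at the origin; C and L share the same y with |CL| = 29.9 and L on the −x side, so L = (-29.9, 0.00). Since A1 is tangent to CL there, ZL ⟂ CL, so Z = L + (0, -5.1) = (-29.9, -5.10). On A1, L sits at bearing 90° from Z; a 94° counterclockwise sweep puts U at bearing 184°, so U = Z + 5.1·(cos 184°, sin 184°) = (-35.0, -5.46). The tangent condition forces ZU to be normal to UP, so UP runs along (−sin 184°, cos 184°); with |UP| = 24.9, P = (-33.3, -30.3). Then |LP| = |P − L| = 30.5.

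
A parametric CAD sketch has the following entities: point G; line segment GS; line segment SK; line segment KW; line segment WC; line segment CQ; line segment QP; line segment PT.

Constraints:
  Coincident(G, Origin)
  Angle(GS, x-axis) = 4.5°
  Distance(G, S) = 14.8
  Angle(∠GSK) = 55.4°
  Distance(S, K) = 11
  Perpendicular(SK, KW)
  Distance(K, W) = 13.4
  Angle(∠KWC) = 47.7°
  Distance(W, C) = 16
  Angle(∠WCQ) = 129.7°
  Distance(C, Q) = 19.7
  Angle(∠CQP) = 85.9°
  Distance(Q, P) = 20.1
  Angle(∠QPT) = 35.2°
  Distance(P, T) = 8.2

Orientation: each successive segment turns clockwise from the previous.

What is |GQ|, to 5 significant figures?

30.398

∠KWC = 47.7° gives WC at 17.600° from the x-axis; with |WC| = 16.0, C = (12.896, 3.2027). ∠WCQ = 129.7° gives CQ at -32.700° from the x-axis; with |CQ| = 19.7, Q = (29.474, -7.4400). Then |GQ| = |Q − G| = 30.398.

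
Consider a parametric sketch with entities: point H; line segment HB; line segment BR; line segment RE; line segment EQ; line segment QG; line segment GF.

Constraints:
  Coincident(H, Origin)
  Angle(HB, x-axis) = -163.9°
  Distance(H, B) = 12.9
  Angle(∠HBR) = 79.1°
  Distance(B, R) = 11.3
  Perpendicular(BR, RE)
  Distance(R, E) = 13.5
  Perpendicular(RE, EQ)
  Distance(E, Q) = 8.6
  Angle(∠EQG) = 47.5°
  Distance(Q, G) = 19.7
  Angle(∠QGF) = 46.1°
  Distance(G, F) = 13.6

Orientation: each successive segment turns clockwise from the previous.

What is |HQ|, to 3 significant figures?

0.873

H is at the origin; HB runs at -163.9° with length 12.9, so B = (-12.4, -3.58). ∠HBR = 79.1° gives BR at 95.2° from the x-axis; with |BR| = 11.3, R = (-13.4, 7.68). BR is perpendicular to RE, so RE runs at 5.20°; with |RE| = 13.5, E = (0.0262, 8.90). The perpendicularity gives EQ at right angles to RE, so EQ runs at -84.8°; with |EQ| = 8.6, Q = (0.806, 0.335). Then |HQ| = |Q − H| = 0.873.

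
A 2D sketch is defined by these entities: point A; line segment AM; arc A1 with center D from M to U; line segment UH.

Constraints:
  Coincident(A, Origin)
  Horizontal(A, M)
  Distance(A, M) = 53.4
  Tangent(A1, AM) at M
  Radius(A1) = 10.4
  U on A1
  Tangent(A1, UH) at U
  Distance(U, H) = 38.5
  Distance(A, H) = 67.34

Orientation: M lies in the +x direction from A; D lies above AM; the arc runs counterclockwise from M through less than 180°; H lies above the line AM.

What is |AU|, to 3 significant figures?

64.5

Checks: A.y = 0.00, M.y = 0.00 ✓; |DU| = 10.40 ✓; ∠(DU, UH) = 90.00° ✓; |UH| = 38.50 ✓; |AH| = 67.34 ✓.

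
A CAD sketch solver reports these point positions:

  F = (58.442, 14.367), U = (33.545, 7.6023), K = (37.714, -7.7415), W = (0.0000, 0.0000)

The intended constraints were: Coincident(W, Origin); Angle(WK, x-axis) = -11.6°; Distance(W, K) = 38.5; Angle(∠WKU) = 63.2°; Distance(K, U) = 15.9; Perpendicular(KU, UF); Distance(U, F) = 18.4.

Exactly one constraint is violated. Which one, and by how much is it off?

Distance(U, F) = 18.4 — off by 7.40.

W = (0.00, 0.00) ✓; WK at -11.60° ✓; |WK| = 38.50 ✓; ∠WKU = 63.20° ✓; |KU| = 15.90 ✓; ∠(KU, UF) = 90.00° ✓; |UF| = 25.80 ✗.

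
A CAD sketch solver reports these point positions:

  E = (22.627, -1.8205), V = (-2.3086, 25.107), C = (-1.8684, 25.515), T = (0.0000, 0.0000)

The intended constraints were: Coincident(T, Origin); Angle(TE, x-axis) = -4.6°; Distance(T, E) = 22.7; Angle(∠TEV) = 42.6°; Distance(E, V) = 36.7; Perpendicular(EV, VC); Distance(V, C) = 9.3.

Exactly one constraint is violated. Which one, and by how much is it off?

Distance(V, C) = 9.3 — off by 8.70.

T = (0.00, 0.00) ✓; TE at -4.600° ✓; |TE| = 22.70 ✓; ∠TEV = 42.60° ✓; |EV| = 36.70 ✓; ∠(EV, VC) = 89.97° ✓; |VC| = 0.6002 ✗.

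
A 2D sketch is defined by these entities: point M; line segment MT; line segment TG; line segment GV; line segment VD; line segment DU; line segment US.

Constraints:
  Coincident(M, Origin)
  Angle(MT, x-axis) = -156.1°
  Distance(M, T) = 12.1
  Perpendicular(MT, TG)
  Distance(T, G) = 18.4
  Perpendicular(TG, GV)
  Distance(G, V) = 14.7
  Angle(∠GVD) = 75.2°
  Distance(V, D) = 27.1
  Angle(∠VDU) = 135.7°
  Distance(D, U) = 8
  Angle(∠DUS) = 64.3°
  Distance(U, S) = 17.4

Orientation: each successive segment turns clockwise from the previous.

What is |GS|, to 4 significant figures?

13.00

∠VDU = 135.7° gives DU at -125.2° from the x-axis; with |DU| = 8.0, U = (-5.403, -15.42). ∠DUS = 64.3° gives US at 119.1° from the x-axis; with |US| = 17.4, S = (-13.87, -0.2168). Then |GS| = |S − G| = 13.00.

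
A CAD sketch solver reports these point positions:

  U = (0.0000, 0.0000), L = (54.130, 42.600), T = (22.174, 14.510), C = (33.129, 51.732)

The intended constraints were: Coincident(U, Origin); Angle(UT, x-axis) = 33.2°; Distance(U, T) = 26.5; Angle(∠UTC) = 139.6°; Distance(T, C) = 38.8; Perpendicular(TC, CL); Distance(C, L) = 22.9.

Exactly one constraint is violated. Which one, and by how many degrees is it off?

Perpendicular(TC, CL) — off by 7.10°.

U = (0.00, 0.00) ✓; UT at 33.20° ✓; |UT| = 26.50 ✓; ∠UTC = 139.6° ✓; |TC| = 38.80 ✓; ∠(TC, CL) = 97.10° ✗; |CL| = 22.90 ✓.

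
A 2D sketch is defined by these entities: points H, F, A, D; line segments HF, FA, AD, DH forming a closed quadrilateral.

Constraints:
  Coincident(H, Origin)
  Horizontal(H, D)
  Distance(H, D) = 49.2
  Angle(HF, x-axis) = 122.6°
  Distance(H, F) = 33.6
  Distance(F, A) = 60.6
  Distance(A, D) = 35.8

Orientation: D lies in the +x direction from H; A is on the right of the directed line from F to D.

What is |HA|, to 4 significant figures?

27.33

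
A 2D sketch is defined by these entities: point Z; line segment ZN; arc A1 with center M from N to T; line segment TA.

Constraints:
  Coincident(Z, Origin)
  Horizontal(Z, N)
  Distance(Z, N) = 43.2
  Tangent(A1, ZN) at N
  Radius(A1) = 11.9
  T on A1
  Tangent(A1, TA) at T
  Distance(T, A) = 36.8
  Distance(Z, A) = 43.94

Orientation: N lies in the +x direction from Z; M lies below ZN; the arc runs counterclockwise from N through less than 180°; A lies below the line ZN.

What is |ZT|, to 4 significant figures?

33.11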